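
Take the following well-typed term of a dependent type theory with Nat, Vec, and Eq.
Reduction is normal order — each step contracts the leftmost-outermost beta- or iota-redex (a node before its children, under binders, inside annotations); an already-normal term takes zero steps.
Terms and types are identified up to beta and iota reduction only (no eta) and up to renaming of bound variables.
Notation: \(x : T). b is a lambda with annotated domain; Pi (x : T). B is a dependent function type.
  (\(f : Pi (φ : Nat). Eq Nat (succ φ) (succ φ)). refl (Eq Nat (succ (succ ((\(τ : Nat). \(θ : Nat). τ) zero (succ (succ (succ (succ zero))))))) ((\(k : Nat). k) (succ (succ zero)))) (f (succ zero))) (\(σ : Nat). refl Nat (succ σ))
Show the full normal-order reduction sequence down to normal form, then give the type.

normal-order reduction sequence:
  (\(f : Pi (φ : Nat). Eq Nat (succ φ) (succ φ)). refl (Eq Nat (succ (succ ((\(τ : Nat). \(θ : Nat). τ) zero (succ (succ (succ (succ zero))))))) ((\(k : Nat). k) (succ (succ zero)))) (f (succ zero))) (\(σ : Nat). refl Nat (succ σ))
  ~> refl (Eq Nat (succ (succ ((\(f : Nat). \(φ : Nat). f) zero (succ (succ (succ (succ zero))))))) ((\(τ : Nat). τ) (succ (succ zero)))) ((\(θ : Nat). refl Nat (succ θ)) (succ zero))
  ~> refl (Eq Nat (succ (succ ((\(f : Nat). zero) (succ (succ (succ (succ zero))))))) ((\(φ : Nat). φ) (succ (succ zero)))) ((\(τ : Nat). refl Nat (succ τ)) (succ zero))
  ~> refl (Eq Nat (succ (succ zero)) ((\(f : Nat). f) (succ (succ zero)))) ((\(φ : Nat). refl Nat (succ φ)) (succ zero))
  ~> refl (Eq Nat (succ (succ zero)) (succ (succ zero))) ((\(f : Nat). refl Nat (succ f)) (succ zero))
  ~> refl (Eq Nat (succ (succ zero)) (succ (succ zero))) (refl Nat (succ (succ zero)))
type:
  Eq (Eq Nat (succ (succ zero)) (succ (succ zero))) (refl Nat (succ (succ zero))) (refl Nat (succ (succ zero)))


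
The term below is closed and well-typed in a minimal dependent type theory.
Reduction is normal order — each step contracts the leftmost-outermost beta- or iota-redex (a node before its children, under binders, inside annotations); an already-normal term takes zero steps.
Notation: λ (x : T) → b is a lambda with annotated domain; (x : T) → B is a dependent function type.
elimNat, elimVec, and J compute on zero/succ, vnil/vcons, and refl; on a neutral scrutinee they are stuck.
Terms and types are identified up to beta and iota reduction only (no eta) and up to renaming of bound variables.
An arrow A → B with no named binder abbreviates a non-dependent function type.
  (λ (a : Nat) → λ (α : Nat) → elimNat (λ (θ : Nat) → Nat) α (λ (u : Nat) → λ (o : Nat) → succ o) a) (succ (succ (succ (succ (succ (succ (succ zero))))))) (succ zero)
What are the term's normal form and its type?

reduced normal form:
  succ (succ (succ (succ (succ (succ (succ (succ zero)))))))
the term's type:
  Nat
observation: the term reaches its normal form after 24 normal-order steps.


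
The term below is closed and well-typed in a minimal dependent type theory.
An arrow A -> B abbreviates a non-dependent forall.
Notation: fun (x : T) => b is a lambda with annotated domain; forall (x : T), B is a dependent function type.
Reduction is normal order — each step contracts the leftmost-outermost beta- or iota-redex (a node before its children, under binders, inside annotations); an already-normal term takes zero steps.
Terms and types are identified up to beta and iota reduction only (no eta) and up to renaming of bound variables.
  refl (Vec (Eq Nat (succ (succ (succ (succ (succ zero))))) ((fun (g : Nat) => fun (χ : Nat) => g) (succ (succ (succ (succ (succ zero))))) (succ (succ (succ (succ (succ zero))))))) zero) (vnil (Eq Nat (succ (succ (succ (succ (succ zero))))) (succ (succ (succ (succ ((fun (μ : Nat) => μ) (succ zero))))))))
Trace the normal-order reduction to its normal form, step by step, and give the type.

reduction (normal order):
  refl (Vec (Eq Nat (succ (succ (succ (succ (succ zero))))) ((fun (g : Nat) => fun (χ : Nat) => g) (succ (succ (succ (succ (succ zero))))) (succ (succ (succ (succ (succ zero))))))) zero) (vnil (Eq Nat (succ (succ (succ (succ (succ zero))))) (succ (succ (succ (succ ((fun (μ : Nat) => μ) (succ zero))))))))
  ~> refl (Vec (Eq Nat (succ (succ (succ (succ (succ zero))))) ((fun (g : Nat) => succ (succ (succ (succ (succ zero))))) (succ (succ (succ (succ (succ zero))))))) zero) (vnil (Eq Nat (succ (succ (succ (succ (succ zero))))) (succ (succ (succ (succ ((fun (χ : Nat) => χ) (succ zero))))))))
  ~> refl (Vec (Eq Nat (succ (succ (succ (succ (succ zero))))) (succ (succ (succ (succ (succ zero)))))) zero) (vnil (Eq Nat (succ (succ (succ (succ (succ zero))))) (succ (succ (succ (succ ((fun (g : Nat) => g) (succ zero))))))))
  ~> refl (Vec (Eq Nat (succ (succ (succ (succ (succ zero))))) (succ (succ (succ (succ (succ zero)))))) zero) (vnil (Eq Nat (succ (succ (succ (succ (succ zero))))) (succ (succ (succ (succ (succ zero)))))))
inferred type:
  Eq (Vec (Eq Nat (succ (succ (succ (succ (succ zero))))) (succ (succ (succ (succ (succ zero)))))) zero) (vnil (Eq Nat (succ (succ (succ (succ (succ zero))))) (succ (succ (succ (succ (succ zero))))))) (vnil (Eq Nat (succ (succ (succ (succ (succ zero))))) (succ (succ (succ (succ (succ zero)))))))


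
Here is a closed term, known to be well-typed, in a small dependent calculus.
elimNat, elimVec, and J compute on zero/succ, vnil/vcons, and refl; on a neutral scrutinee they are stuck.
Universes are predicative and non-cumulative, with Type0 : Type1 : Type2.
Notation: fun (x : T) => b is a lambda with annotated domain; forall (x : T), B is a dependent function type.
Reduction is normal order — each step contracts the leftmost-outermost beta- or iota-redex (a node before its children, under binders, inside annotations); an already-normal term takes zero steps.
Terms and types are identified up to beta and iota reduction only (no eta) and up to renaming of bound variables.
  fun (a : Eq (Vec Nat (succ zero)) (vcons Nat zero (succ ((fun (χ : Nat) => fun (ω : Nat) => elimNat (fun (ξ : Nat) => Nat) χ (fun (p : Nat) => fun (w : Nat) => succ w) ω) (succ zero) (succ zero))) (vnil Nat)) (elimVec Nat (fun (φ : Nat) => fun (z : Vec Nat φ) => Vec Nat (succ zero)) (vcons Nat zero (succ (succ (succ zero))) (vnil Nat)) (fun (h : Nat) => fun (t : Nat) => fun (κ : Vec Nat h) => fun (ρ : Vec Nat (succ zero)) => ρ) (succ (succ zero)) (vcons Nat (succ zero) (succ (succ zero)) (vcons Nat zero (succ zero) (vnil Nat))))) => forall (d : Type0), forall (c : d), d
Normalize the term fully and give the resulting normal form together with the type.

resulting normal form:
  fun (a : Eq (Vec Nat (succ zero)) (vcons Nat zero (succ (succ (succ zero))) (vnil Nat)) (vcons Nat zero (succ (succ (succ zero))) (vnil Nat))) => forall (χ : Type0), forall (ω : χ), χ
the term's type:
  forall (a : Eq (Vec Nat (succ zero)) (vcons Nat zero (succ (succ (succ zero))) (vnil Nat)) (vcons Nat zero (succ (succ (succ zero))) (vnil Nat))), Type1
observation: the term reaches its normal form after 17 normal-order steps.


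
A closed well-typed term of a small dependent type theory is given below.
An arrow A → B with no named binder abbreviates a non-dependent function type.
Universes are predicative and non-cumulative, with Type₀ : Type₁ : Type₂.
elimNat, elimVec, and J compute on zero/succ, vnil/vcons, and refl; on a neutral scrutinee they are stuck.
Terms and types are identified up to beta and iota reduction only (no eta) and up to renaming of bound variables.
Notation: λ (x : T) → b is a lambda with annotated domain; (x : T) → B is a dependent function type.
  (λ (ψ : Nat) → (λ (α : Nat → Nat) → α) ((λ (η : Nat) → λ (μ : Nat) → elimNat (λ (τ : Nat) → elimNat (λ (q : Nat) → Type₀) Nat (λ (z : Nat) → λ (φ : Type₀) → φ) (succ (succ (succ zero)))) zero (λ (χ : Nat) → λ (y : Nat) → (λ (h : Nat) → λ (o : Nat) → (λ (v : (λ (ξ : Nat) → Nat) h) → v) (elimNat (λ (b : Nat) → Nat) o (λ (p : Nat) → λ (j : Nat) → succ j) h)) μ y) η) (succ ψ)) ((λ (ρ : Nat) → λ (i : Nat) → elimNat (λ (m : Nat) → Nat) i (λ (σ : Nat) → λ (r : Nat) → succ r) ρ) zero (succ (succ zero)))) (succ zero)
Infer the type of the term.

type:
  Nat


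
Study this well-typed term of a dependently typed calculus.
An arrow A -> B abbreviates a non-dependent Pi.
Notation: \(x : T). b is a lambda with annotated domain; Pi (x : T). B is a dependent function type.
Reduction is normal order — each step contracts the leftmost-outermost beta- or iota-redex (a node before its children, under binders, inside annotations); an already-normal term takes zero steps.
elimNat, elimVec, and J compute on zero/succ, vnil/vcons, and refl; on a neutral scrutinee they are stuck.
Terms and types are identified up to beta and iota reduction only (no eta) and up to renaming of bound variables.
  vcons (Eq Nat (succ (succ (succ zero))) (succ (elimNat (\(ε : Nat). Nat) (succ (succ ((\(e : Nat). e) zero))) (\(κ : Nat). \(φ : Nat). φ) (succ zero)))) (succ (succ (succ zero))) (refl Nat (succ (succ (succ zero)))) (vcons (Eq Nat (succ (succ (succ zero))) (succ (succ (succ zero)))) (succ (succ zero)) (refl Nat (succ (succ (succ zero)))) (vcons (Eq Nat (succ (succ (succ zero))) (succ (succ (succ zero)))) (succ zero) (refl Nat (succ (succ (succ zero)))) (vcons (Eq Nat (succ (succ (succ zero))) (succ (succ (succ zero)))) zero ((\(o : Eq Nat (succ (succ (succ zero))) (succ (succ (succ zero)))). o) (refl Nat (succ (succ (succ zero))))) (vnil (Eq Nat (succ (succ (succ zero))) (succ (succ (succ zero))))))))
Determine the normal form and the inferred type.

resulting normal form:
  vcons (Eq Nat (succ (succ (succ zero))) (succ (succ (succ zero)))) (succ (succ (succ zero))) (refl Nat (succ (succ (succ zero)))) (vcons (Eq Nat (succ (succ (succ zero))) (succ (succ (succ zero)))) (succ (succ zero)) (refl Nat (succ (succ (succ zero)))) (vcons (Eq Nat (succ (succ (succ zero))) (succ (succ (succ zero)))) (succ zero) (refl Nat (succ (succ (succ zero)))) (vcons (Eq Nat (succ (succ (succ zero))) (succ (succ (succ zero)))) zero (refl Nat (succ (succ (succ zero)))) (vnil (Eq Nat (succ (succ (succ zero))) (succ (succ (succ zero))))))))
type:
  Vec (Eq Nat (succ (succ (succ zero))) (succ (succ (succ zero)))) (succ (succ (succ (succ zero))))
observation: contracting an elimNat iota-redex first, the term normalizes in 6 steps.


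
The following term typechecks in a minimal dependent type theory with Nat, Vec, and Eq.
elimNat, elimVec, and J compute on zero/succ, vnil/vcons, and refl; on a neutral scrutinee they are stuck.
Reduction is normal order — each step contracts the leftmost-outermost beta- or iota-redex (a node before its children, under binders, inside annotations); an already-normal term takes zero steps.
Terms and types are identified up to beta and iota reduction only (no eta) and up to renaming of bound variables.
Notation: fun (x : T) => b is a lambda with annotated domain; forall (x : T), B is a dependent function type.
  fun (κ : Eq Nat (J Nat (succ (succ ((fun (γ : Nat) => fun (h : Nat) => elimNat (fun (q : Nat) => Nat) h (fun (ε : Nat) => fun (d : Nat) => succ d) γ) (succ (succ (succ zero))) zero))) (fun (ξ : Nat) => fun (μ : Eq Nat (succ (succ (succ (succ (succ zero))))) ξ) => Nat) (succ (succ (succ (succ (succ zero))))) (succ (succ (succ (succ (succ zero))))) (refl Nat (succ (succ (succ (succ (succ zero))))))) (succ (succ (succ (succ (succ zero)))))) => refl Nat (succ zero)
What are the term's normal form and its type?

reduced normal form:
  fun (κ : Eq Nat (succ (succ (succ (succ (succ zero))))) (succ (succ (succ (succ (succ zero)))))) => refl Nat (succ zero)
type:
  forall (κ : Eq Nat (succ (succ (succ (succ (succ zero))))) (succ (succ (succ (succ (succ zero)))))), Eq Nat (succ zero) (succ zero)


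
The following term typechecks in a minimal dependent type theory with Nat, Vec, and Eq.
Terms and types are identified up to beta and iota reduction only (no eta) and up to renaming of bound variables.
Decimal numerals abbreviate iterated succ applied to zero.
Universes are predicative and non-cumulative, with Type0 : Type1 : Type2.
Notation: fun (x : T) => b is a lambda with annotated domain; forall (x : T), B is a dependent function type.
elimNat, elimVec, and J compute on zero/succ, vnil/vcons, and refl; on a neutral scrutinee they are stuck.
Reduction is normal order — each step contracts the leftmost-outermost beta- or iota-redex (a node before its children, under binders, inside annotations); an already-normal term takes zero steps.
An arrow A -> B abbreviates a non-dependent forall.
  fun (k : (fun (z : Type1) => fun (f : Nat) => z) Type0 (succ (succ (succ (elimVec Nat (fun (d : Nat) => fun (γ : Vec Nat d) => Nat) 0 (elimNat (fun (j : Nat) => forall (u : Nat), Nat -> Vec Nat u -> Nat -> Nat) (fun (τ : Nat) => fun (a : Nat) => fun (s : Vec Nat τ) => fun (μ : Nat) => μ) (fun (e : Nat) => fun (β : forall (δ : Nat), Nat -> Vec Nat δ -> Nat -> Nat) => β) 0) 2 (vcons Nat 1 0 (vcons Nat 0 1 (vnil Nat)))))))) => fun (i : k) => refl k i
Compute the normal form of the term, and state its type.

reduced normal form:
  fun (k : Type0) => fun (z : k) => refl k z
the term's type:
  forall (k : Type0), forall (z : k), Eq k z z


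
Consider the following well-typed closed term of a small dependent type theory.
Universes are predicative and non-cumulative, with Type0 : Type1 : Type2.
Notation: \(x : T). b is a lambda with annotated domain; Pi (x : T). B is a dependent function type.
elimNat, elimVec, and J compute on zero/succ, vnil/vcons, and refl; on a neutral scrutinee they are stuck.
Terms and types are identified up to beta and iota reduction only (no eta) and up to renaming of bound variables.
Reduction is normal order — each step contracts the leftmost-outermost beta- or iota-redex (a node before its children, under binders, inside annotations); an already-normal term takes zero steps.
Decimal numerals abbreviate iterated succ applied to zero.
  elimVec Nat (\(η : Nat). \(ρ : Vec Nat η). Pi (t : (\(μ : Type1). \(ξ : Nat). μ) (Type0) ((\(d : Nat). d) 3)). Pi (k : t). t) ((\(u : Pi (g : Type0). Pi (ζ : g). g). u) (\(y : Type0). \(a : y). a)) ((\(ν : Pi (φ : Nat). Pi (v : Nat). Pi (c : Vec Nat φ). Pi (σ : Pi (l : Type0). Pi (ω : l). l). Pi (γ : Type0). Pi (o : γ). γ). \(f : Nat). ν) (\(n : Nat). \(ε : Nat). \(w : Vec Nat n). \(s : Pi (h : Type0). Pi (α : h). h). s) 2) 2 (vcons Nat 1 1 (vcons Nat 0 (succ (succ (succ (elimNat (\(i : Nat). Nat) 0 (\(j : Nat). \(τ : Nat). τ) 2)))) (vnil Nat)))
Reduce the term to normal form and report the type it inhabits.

resulting normal form:
  \(η : Type0). \(ρ : η). ρ
type:
  Pi (η : Type0). Pi (ρ : η). η


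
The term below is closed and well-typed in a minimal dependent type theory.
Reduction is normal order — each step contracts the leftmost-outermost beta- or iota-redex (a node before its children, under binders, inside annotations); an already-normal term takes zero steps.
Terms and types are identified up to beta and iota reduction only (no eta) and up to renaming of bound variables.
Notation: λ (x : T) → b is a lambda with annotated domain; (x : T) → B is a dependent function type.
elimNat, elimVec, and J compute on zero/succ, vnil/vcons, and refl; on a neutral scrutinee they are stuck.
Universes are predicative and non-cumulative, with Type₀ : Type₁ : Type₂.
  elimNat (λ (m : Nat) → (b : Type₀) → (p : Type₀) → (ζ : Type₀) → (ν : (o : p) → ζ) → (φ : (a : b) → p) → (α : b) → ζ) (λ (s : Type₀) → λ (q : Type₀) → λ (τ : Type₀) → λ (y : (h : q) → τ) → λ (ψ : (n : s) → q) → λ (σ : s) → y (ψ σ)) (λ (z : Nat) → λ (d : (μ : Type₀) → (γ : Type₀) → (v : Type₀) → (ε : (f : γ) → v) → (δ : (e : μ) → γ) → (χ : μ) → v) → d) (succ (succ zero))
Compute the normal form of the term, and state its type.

normal form:
  λ (m : Type₀) → λ (b : Type₀) → λ (p : Type₀) → λ (ζ : (ν : b) → p) → λ (o : (φ : m) → b) → λ (a : m) → ζ (o a)
inferred type:
  (m : Type₀) → (b : Type₀) → (p : Type₀) → (ζ : (ν : b) → p) → (o : (φ : m) → b) → (a : m) → p
observation: the term reaches its normal form after 7 normal-order steps.


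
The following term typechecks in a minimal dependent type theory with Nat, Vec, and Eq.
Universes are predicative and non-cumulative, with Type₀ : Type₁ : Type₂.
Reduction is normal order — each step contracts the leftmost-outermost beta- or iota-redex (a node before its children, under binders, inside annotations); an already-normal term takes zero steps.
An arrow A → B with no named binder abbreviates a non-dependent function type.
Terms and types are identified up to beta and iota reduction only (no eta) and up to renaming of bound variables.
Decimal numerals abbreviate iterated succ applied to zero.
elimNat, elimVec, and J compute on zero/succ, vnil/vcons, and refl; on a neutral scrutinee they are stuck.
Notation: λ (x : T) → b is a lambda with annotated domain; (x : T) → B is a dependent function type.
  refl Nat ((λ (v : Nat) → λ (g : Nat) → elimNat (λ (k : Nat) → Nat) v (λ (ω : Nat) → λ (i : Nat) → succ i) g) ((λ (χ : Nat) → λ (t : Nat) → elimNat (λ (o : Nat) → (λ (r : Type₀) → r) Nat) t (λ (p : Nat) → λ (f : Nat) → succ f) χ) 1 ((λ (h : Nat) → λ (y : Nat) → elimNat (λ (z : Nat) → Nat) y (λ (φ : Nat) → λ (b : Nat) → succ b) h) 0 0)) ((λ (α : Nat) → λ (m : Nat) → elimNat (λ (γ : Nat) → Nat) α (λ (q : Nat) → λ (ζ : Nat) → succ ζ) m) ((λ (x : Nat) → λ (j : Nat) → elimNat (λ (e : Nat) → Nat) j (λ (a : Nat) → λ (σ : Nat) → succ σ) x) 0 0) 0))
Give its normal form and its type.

normal form:
  refl Nat 1
type:
  Eq Nat 1 1
observation: the leftmost-outermost redex is a beta-redex, and normalization takes 18 steps.


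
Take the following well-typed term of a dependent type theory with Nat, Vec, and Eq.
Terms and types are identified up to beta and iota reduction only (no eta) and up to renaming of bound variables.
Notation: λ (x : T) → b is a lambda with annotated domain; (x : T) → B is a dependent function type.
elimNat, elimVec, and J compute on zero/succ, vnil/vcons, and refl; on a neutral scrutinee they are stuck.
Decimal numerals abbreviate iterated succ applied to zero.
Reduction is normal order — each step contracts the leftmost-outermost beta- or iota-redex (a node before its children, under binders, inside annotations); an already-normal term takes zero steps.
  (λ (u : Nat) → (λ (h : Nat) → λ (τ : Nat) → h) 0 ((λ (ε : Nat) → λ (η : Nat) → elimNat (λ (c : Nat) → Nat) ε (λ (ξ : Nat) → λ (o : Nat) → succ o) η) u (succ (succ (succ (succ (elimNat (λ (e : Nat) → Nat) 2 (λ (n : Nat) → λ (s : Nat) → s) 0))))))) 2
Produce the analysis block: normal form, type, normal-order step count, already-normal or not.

normal form:
  0
type:
  Nat
steps to reach normal form (normal order): 3
term was already normal: no
first redex: a beta-redex


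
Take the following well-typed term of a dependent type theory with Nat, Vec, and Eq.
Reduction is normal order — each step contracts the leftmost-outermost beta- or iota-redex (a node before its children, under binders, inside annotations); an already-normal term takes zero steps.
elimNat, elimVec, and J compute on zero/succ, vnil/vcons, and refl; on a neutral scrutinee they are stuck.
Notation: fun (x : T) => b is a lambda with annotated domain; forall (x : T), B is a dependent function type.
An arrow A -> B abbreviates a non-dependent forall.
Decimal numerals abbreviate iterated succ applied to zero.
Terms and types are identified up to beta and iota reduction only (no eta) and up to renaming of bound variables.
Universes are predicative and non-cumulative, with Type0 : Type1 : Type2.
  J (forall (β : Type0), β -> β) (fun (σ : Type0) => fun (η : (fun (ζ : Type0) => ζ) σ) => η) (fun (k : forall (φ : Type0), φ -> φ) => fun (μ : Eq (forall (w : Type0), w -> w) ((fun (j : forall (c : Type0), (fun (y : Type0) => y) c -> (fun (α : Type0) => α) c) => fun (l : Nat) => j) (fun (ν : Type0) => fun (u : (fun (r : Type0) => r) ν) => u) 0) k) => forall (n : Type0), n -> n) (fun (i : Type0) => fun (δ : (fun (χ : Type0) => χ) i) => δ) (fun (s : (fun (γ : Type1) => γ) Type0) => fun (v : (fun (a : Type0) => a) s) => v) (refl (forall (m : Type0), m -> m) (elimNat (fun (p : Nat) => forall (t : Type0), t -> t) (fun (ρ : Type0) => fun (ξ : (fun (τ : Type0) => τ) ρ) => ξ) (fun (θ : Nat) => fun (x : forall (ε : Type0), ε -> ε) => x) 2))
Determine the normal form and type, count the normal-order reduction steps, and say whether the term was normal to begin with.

normal form:
  fun (β : Type0) => fun (σ : β) => σ
inferred type:
  forall (β : Type0), β -> β
steps to reach normal form (normal order): 2
started in normal form: no
first redex: a J iota-redex


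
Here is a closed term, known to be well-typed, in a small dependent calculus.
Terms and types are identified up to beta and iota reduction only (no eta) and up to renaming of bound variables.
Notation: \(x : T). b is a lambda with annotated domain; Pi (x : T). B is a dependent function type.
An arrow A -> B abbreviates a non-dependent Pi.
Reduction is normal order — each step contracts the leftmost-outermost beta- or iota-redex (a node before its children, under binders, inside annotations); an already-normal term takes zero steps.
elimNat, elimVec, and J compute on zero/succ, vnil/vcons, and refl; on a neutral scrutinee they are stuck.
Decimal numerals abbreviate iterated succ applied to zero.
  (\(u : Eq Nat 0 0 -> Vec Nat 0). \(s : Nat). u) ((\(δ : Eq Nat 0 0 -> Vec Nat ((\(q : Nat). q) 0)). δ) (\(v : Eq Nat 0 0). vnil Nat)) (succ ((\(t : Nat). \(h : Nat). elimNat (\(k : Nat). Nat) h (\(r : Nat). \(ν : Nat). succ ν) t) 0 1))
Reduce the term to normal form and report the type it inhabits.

resulting normal form:
  \(u : Eq Nat 0 0). vnil Nat
type:
  Eq Nat 0 0 -> Vec Nat 0
observation: contracting a beta-redex first, the term normalizes in 3 steps.


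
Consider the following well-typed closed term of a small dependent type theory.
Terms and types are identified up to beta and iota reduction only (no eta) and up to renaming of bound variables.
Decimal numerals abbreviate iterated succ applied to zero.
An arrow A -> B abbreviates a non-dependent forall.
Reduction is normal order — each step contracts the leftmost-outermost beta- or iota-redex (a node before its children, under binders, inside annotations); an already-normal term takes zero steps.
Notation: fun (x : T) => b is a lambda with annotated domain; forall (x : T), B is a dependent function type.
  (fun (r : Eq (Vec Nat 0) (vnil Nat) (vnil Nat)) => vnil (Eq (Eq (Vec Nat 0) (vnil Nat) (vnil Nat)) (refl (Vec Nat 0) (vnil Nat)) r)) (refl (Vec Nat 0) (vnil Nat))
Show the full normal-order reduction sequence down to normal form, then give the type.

reduction (normal order):
  (fun (r : Eq (Vec Nat 0) (vnil Nat) (vnil Nat)) => vnil (Eq (Eq (Vec Nat 0) (vnil Nat) (vnil Nat)) (refl (Vec Nat 0) (vnil Nat)) r)) (refl (Vec Nat 0) (vnil Nat))
  ~> vnil (Eq (Eq (Vec Nat 0) (vnil Nat) (vnil Nat)) (refl (Vec Nat 0) (vnil Nat)) (refl (Vec Nat 0) (vnil Nat)))
the term's type:
  Vec (Eq (Eq (Vec Nat 0) (vnil Nat) (vnil Nat)) (refl (Vec Nat 0) (vnil Nat)) (refl (Vec Nat 0) (vnil Nat))) 0


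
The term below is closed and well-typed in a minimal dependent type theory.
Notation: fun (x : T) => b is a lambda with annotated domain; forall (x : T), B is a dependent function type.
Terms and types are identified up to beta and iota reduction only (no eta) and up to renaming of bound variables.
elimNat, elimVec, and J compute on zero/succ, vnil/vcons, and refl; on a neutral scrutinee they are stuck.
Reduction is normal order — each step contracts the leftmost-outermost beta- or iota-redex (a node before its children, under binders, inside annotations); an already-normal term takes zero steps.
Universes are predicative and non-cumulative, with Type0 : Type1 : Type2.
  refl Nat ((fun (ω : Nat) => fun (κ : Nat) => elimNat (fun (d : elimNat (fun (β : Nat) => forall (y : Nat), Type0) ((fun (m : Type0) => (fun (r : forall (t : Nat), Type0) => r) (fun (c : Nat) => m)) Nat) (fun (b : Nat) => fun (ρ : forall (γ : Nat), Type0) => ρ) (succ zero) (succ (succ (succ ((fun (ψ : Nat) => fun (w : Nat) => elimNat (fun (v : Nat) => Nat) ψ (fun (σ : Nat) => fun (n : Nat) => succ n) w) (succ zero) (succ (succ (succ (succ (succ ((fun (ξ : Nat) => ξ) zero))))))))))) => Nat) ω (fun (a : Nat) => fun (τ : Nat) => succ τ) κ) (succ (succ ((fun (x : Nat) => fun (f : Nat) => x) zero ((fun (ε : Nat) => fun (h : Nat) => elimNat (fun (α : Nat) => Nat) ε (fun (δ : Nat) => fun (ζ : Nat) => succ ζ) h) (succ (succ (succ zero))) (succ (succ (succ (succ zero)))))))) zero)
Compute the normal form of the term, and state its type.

normal form:
  refl Nat (succ (succ zero))
type:
  Eq Nat (succ (succ zero)) (succ (succ zero))


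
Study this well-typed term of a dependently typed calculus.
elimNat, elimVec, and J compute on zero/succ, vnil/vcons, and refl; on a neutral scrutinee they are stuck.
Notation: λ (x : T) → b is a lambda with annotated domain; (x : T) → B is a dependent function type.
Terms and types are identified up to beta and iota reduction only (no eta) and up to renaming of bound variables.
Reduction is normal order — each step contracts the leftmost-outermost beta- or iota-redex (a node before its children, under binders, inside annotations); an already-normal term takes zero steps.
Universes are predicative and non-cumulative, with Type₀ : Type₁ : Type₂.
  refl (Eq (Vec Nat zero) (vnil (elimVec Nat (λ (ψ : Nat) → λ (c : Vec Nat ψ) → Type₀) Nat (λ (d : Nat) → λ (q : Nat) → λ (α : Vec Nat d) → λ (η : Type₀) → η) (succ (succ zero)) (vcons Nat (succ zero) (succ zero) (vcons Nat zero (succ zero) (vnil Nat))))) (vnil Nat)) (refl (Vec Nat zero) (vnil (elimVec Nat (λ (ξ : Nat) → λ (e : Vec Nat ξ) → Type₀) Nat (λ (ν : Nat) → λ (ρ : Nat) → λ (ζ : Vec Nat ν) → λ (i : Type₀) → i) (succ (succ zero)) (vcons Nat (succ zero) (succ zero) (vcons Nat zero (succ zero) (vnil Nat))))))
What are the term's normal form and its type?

normal form:
  refl (Eq (Vec Nat zero) (vnil Nat) (vnil Nat)) (refl (Vec Nat zero) (vnil Nat))
inferred type:
  Eq (Eq (Vec Nat zero) (vnil Nat) (vnil Nat)) (refl (Vec Nat zero) (vnil Nat)) (refl (Vec Nat zero) (vnil Nat))


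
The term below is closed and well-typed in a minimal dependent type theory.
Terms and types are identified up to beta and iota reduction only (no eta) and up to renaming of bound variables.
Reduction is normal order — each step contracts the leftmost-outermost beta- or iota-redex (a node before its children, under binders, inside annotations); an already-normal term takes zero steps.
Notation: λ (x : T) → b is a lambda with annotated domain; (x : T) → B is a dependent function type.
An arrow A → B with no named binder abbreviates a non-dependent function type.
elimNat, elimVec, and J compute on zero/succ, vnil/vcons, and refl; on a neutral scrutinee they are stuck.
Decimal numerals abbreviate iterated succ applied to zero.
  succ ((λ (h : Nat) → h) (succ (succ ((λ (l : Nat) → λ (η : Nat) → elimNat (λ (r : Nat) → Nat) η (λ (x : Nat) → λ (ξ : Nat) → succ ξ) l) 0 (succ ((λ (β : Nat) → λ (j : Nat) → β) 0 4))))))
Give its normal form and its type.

resulting normal form:
  4
the term's type:
  Nat


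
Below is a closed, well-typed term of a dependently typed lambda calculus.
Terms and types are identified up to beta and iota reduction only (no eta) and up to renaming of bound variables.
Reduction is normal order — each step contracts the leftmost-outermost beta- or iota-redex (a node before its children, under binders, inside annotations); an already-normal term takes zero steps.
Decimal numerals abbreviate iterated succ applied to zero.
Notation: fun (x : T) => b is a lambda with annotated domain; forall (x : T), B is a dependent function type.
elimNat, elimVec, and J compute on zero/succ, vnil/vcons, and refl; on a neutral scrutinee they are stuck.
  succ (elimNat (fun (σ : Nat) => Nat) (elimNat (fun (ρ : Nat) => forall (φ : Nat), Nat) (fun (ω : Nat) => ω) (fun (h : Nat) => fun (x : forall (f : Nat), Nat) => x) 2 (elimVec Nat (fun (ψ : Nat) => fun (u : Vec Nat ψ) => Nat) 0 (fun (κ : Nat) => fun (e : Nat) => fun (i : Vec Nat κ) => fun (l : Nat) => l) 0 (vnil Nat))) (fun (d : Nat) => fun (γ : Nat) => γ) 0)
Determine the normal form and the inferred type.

resulting normal form:
  1
type:
  Nat


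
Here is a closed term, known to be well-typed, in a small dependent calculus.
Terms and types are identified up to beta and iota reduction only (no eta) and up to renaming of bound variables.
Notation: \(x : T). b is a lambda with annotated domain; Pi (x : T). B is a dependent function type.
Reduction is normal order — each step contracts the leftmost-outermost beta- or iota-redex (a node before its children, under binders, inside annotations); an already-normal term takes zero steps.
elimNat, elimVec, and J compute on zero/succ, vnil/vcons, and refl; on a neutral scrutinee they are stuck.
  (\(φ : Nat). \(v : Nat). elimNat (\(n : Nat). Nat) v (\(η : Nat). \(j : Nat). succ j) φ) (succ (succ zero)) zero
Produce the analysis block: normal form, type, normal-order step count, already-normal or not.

resulting normal form:
  succ (succ zero)
inferred type:
  Nat
reduction steps (normal order): 9
already normal: no
first contracted redex: a beta-redex


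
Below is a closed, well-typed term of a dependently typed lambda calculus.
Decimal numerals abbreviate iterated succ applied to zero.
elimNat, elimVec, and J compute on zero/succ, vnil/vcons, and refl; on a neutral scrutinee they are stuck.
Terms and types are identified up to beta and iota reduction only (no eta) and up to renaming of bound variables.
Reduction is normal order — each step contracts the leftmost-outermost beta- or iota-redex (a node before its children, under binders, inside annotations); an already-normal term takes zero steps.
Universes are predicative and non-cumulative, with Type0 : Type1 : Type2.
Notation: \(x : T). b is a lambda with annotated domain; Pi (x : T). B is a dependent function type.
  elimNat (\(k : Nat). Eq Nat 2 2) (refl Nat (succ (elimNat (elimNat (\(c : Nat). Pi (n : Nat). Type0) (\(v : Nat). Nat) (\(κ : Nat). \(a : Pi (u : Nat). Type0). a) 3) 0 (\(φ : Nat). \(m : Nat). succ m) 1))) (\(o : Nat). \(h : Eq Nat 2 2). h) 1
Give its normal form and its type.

reduced normal form:
  refl Nat 2
the term's type:
  Eq Nat 2 2


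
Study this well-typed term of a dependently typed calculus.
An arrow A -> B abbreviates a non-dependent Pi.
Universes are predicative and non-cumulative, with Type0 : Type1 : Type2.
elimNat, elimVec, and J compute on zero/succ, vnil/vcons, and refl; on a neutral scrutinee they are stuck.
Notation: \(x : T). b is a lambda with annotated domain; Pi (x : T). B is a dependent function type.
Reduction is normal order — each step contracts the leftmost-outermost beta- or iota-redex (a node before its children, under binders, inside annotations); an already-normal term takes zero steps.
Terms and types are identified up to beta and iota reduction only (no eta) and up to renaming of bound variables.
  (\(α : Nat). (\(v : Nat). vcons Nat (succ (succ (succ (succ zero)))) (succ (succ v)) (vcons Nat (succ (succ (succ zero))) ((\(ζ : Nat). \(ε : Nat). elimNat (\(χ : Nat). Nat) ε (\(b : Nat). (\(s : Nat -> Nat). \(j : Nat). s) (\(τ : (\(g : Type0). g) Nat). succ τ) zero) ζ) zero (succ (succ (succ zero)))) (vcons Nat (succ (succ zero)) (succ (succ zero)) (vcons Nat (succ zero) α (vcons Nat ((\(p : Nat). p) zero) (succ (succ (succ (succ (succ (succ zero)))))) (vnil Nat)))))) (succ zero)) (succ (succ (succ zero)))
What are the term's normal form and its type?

reduced normal form:
  vcons Nat (succ (succ (succ (succ zero)))) (succ (succ (succ zero))) (vcons Nat (succ (succ (succ zero))) (succ (succ (succ zero))) (vcons Nat (succ (succ zero)) (succ (succ zero)) (vcons Nat (succ zero) (succ (succ (succ zero))) (vcons Nat zero (succ (succ (succ (succ (succ (succ zero)))))) (vnil Nat)))))
inferred type:
  Vec Nat (succ (succ (succ (succ (succ zero)))))


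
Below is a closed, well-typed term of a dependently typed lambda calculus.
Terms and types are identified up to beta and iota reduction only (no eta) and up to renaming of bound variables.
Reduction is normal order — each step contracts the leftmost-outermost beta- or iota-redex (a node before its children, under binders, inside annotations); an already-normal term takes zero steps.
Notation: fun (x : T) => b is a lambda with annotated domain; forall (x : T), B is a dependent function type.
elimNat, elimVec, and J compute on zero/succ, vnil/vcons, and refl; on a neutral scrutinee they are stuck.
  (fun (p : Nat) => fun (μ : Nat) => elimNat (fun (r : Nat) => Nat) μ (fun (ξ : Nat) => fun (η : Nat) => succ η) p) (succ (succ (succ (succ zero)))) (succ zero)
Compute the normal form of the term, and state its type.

normal form:
  succ (succ (succ (succ (succ zero))))
inferred type:
  Nat


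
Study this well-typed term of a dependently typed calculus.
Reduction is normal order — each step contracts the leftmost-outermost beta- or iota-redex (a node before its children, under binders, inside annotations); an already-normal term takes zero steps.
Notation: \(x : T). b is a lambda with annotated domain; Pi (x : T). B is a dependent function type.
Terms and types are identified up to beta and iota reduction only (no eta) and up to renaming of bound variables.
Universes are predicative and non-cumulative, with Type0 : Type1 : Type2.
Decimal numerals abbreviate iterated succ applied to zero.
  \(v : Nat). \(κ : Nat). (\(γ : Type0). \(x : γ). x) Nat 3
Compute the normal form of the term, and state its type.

reduced normal form:
  \(v : Nat). \(κ : Nat). 3
type:
  Pi (v : Nat). Pi (κ : Nat). Nat
observation: 2 normal-order steps normalize the term, beginning with a beta-redex.


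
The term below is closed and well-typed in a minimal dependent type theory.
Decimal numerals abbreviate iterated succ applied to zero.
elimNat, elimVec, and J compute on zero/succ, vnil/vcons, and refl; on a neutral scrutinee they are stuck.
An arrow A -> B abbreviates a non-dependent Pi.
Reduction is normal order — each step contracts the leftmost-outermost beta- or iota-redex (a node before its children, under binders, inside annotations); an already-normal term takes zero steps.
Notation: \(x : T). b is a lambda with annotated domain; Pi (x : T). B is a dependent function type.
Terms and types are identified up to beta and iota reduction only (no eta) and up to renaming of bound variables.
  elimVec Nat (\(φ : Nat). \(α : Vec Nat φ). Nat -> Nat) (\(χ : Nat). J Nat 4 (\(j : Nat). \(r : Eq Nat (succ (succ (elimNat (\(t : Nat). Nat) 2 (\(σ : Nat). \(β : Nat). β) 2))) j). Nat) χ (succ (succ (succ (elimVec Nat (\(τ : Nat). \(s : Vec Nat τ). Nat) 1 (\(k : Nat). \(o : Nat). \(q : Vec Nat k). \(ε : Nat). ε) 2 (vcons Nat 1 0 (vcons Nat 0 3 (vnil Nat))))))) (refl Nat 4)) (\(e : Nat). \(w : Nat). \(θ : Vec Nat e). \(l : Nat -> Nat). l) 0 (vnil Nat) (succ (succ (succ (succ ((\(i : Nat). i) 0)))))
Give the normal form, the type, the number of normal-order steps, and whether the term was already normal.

resulting normal form:
  4
the term's type:
  Nat
normal-order step count: 4
term was already normal: no
first contracted redex: an elimVec iota-redex


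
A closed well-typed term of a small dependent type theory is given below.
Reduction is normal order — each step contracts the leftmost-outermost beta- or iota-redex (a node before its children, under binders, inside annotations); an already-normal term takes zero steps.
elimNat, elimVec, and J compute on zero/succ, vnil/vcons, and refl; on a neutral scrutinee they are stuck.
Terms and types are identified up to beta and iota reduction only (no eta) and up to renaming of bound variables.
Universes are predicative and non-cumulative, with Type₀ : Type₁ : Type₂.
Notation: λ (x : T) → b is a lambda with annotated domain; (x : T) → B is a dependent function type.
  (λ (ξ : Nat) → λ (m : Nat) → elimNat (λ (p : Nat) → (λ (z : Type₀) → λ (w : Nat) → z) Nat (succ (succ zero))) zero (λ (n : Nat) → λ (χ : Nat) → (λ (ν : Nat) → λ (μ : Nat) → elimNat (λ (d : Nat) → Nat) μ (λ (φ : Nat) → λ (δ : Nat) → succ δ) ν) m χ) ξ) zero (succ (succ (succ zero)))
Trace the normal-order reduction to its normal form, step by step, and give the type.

normal-order reduction sequence:
  (λ (ξ : Nat) → λ (m : Nat) → elimNat (λ (p : Nat) → (λ (z : Type₀) → λ (w : Nat) → z) Nat (succ (succ zero))) zero (λ (n : Nat) → λ (χ : Nat) → (λ (ν : Nat) → λ (μ : Nat) → elimNat (λ (d : Nat) → Nat) μ (λ (φ : Nat) → λ (δ : Nat) → succ δ) ν) m χ) ξ) zero (succ (succ (succ zero)))
  ~> (λ (ξ : Nat) → elimNat (λ (m : Nat) → (λ (p : Type₀) → λ (z : Nat) → p) Nat (succ (succ zero))) zero (λ (w : Nat) → λ (n : Nat) → (λ (χ : Nat) → λ (ν : Nat) → elimNat (λ (μ : Nat) → Nat) ν (λ (d : Nat) → λ (φ : Nat) → succ φ) χ) ξ n) zero) (succ (succ (succ zero)))
  ~> elimNat (λ (ξ : Nat) → (λ (m : Type₀) → λ (p : Nat) → m) Nat (succ (succ zero))) zero (λ (z : Nat) → λ (w : Nat) → (λ (n : Nat) → λ (χ : Nat) → elimNat (λ (ν : Nat) → Nat) χ (λ (μ : Nat) → λ (d : Nat) → succ d) n) (succ (succ (succ zero))) w) zero
  ~> zero
inferred type:
  Nat


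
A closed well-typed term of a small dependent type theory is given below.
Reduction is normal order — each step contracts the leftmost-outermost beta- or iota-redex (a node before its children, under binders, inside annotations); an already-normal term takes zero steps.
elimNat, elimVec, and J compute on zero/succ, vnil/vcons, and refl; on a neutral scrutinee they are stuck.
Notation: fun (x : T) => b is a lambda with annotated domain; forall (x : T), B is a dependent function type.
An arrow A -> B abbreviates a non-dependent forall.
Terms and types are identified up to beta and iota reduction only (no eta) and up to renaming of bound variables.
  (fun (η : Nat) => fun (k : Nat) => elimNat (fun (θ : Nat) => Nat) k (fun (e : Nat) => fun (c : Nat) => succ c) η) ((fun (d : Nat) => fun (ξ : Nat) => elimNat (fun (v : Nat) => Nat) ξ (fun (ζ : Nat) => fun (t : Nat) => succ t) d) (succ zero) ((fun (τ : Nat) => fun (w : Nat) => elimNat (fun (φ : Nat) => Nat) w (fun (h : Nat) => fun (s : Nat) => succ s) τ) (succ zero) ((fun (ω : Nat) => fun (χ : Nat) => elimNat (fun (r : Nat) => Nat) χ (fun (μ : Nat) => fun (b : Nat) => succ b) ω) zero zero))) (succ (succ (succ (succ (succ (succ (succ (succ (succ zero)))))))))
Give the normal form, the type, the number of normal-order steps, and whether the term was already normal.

normal form:
  succ (succ (succ (succ (succ (succ (succ (succ (succ (succ (succ zero))))))))))
the term's type:
  Nat
reduction steps (normal order): 24
already normal: no
first contracted redex: a beta-redex


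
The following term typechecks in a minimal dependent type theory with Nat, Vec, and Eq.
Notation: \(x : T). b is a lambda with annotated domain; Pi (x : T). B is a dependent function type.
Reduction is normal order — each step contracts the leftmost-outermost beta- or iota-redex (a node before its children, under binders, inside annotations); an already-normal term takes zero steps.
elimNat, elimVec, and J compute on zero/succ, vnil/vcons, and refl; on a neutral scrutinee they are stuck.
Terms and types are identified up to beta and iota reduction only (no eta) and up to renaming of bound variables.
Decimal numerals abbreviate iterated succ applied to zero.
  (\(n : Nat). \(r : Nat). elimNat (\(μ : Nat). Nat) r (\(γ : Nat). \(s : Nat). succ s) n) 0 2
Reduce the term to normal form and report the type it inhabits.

normal form:
  2
the term's type:
  Nat
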